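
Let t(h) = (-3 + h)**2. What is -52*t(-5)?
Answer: -3328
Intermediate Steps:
-52*t(-5) = -52*(-3 - 5)**2 = -52*(-8)**2 = -52*64 = -3328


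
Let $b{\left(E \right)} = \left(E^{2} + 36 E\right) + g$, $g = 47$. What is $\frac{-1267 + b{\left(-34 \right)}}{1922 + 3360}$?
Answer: $- \frac{644}{2641} \approx -0.24385$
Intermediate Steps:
$b{\left(E \right)} = 47 + E^{2} + 36 E$ ($b{\left(E \right)} = \left(E^{2} + 36 E\right) + 47 = 47 + E^{2} + 36 E$)
$\frac{-1267 + b{\left(-34 \right)}}{1922 + 3360} = \frac{-1267 + \left(47 + \left(-34\right)^{2} + 36 \left(-34\right)\right)}{1922 + 3360} = \frac{-1267 + \left(47 + 1156 - 1224\right)}{5282} = \left(-1267 - 21\right) \frac{1}{5282} = \left(-1288\right) \frac{1}{5282} = - \frac{644}{2641}$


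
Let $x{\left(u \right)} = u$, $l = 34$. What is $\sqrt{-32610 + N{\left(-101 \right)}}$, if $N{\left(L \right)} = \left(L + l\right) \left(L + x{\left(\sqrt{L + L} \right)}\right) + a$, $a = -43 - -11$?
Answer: $\sqrt{-25875 - 67 i \sqrt{202}} \approx 2.959 - 160.88 i$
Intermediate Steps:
$a = -32$ ($a = -43 + 11 = -32$)
$N{\left(L \right)} = -32 + \left(34 + L\right) \left(L + \sqrt{2} \sqrt{L}\right)$ ($N{\left(L \right)} = \left(L + 34\right) \left(L + \sqrt{L + L}\right) - 32 = \left(34 + L\right) \left(L + \sqrt{2 L}\right) - 32 = \left(34 + L\right) \left(L + \sqrt{2} \sqrt{L}\right) - 32 = -32 + \left(34 + L\right) \left(L + \sqrt{2} \sqrt{L}\right)$)
$\sqrt{-32610 + N{\left(-101 \right)}} = \sqrt{-32610 + \left(-32 + \left(-101\right)^{2} + 34 \left(-101\right) + \sqrt{2} \left(-101\right)^{\frac{3}{2}} + 34 \sqrt{2} \sqrt{-101}\right)} = \sqrt{-32610 + \left(-32 + 10201 - 3434 + \sqrt{2} \left(- 101 i \sqrt{101}\right) + 34 \sqrt{2} i \sqrt{101}\right)} = \sqrt{-32610 - \left(-6735 + 67 i \sqrt{202}\right)} = \sqrt{-32610 + \left(6735 - 67 i \sqrt{202}\right)} = \sqrt{-25875 - 67 i \sqrt{202}}$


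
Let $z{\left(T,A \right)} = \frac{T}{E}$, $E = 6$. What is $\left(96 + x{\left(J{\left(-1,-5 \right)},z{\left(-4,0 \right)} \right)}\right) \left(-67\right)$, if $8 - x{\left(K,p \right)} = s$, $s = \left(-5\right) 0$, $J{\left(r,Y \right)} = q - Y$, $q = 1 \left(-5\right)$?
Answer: $-6968$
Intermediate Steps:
$q = -5$
$J{\left(r,Y \right)} = -5 - Y$
$s = 0$
$z{\left(T,A \right)} = \frac{T}{6}$
$x{\left(K,p \right)} = 8$ ($x{\left(K,p \right)} = 8 - 0 = 8 + 0 = 8$)
$\left(96 + x{\left(J{\left(-1,-5 \right)},z{\left(-4,0 \right)} \right)}\right) \left(-67\right) = \left(96 + 8\right) \left(-67\right) = 104 \left(-67\right) = -6968$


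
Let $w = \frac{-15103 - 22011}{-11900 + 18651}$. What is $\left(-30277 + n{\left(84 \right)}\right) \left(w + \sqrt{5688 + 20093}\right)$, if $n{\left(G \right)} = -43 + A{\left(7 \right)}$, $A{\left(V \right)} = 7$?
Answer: $\frac{1125036682}{6751} - 30313 \sqrt{25781} \approx -4.7005 \cdot 10^{6}$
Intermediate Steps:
$n{\left(G \right)} = -36$ ($n{\left(G \right)} = -43 + 7 = -36$)
$w = - \frac{37114}{6751} \approx -5.4976$
$\left(-30277 + n{\left(84 \right)}\right) \left(w + \sqrt{5688 + 20093}\right) = \left(-30277 - 36\right) \left(- \frac{37114}{6751} + \sqrt{5688 + 20093}\right) = - 30313 \left(- \frac{37114}{6751} + \sqrt{25781}\right) = \frac{1125036682}{6751} - 30313 \sqrt{25781}$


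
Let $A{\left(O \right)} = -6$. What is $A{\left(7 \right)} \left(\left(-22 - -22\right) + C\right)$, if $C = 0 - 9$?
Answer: $54$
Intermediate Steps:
$C = -9$
$A{\left(7 \right)} \left(\left(-22 - -22\right) + C\right) = - 6 \left(\left(-22 - -22\right) - 9\right) = - 6 \left(\left(-22 + 22\right) - 9\right) = - 6 \left(0 - 9\right) = \left(-6\right) \left(-9\right) = 54$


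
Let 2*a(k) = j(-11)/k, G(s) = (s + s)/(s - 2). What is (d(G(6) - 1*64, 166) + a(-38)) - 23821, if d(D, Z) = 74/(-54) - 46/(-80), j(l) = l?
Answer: -488820271/20520 ≈ -23822.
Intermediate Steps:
G(s) = 2*s/(-2 + s) (G(s) = (2*s)/(-2 + s) = 2*s/(-2 + s))
d(D, Z) = -859/1080 (d(D, Z) = 74*(-1/54) - 46*(-1/80) = -37/27 + 23/40 = -859/1080)
a(k) = -11/(2*k) (a(k) = (-11/k)/2 = -11/(2*k))
(d(G(6) - 1*64, 166) + a(-38)) - 23821 = (-859/1080 - 11/2/(-38)) - 23821 = (-859/1080 - 11/2*(-1/38)) - 23821 = (-859/1080 + 11/76) - 23821 = -13351/20520 - 23821 = -488820271/20520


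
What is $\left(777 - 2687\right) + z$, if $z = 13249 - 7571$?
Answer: $3768$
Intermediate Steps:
$z = 5678$ ($z = 13249 - 7571 = 5678$)
$\left(777 - 2687\right) + z = \left(777 - 2687\right) + 5678 = -1910 + 5678 = 3768$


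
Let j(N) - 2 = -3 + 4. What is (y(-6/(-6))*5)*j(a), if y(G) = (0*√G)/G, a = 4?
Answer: 0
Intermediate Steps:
j(N) = 3 (j(N) = 2 + (-3 + 4) = 2 + 1 = 3)
y(G) = 0 (y(G) = 0/G = 0)
(y(-6/(-6))*5)*j(a) = (0*5)*3 = 0*3 = 0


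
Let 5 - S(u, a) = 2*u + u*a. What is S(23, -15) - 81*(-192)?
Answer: 15856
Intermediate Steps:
S(u, a) = 5 - 2*u - a*u (S(u, a) = 5 - (2*u + u*a) = 5 - (2*u + a*u) = 5 + (-2*u - a*u) = 5 - 2*u - a*u)
S(23, -15) - 81*(-192) = (5 - 2*23 - 1*(-15)*23) - 81*(-192) = (5 - 46 + 345) + 15552 = 304 + 15552 = 15856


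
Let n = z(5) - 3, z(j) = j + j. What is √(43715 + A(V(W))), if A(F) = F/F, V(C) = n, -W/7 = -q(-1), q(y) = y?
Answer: 2*√10929 ≈ 209.08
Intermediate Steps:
z(j) = 2*j
W = -7 (W = -(-7)*(-1) = -7*1 = -7)
n = 7 (n = 2*5 - 3 = 10 - 3 = 7)
V(C) = 7
A(F) = 1
√(43715 + A(V(W))) = √(43715 + 1) = √43716 = 2*√10929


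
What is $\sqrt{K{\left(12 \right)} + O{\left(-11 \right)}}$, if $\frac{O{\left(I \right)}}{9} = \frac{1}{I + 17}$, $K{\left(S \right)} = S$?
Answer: $\frac{3 \sqrt{6}}{2} \approx 3.6742$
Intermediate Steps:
$O{\left(I \right)} = \frac{9}{17 + I}$ ($O{\left(I \right)} = \frac{9}{I + 17} = \frac{9}{17 + I}$)
$\sqrt{K{\left(12 \right)} + O{\left(-11 \right)}} = \sqrt{12 + \frac{9}{17 - 11}} = \sqrt{12 + \frac{9}{6}} = \sqrt{12 + 9 \cdot \frac{1}{6}} = \sqrt{12 + \frac{3}{2}} = \sqrt{\frac{27}{2}} = \frac{3 \sqrt{6}}{2}$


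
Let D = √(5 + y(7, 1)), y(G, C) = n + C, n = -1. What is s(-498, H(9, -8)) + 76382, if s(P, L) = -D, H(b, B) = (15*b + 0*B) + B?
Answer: 76382 - √5 ≈ 76380.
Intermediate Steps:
H(b, B) = B + 15*b (H(b, B) = (15*b + 0) + B = 15*b + B = B + 15*b)
y(G, C) = -1 + C
D = √5 (D = √(5 + (-1 + 1)) = √(5 + 0) = √5 ≈ 2.2361)
s(P, L) = -√5
s(-498, H(9, -8)) + 76382 = -√5 + 76382 = 76382 - √5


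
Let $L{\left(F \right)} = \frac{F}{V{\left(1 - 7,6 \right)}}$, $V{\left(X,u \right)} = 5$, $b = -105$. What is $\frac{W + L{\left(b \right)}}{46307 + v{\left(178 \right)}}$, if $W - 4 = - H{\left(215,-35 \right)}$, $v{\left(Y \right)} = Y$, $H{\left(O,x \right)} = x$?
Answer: $\frac{2}{5165} \approx 0.00038722$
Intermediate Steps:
$W = 39$ ($W = 4 - -35 = 4 + 35 = 39$)
$L{\left(F \right)} = \frac{F}{5}$
$\frac{W + L{\left(b \right)}}{46307 + v{\left(178 \right)}} = \frac{39 + \frac{1}{5} \left(-105\right)}{46307 + 178} = \frac{39 - 21}{46485} = 18 \cdot \frac{1}{46485} = \frac{2}{5165}$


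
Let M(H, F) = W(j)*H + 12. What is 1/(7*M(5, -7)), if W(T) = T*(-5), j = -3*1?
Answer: 1/609 ≈ 0.0016420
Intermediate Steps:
j = -3
W(T) = -5*T
M(H, F) = 12 + 15*H (M(H, F) = (-5*(-3))*H + 12 = 15*H + 12 = 12 + 15*H)
1/(7*M(5, -7)) = 1/(7*(12 + 15*5)) = 1/(7*(12 + 75)) = 1/(7*87) = 1/609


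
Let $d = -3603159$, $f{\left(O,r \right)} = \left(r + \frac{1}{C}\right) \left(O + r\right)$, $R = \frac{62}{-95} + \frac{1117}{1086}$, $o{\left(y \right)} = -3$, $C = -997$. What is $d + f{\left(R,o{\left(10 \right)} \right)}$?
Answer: $- \frac{185310945136363}{51430245} \approx -3.6032 \cdot 10^{6}$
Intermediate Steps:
$R = \frac{38783}{103170}$ ($R = 62 \left(- \frac{1}{95}\right) + 1117 \cdot \frac{1}{1086} = - \frac{62}{95} + \frac{1117}{1086} = \frac{38783}{103170} \approx 0.37591$)
$f{\left(O,r \right)} = \left(- \frac{1}{997} + r\right) \left(O + r\right)$ ($f{\left(O,r \right)} = \left(r + \frac{1}{-997}\right) \left(O + r\right) = \left(r - \frac{1}{997}\right) \left(O + r\right) = \left(- \frac{1}{997} + r\right) \left(O + r\right)$)
$d + f{\left(R,o{\left(10 \right)} \right)} = -3603159 - \left(- \frac{270727}{102860490} + 3 \left(\frac{38783}{103170} - 3\right)\right) = -3603159 - - \frac{405007592}{51430245} = -3603159 + \left(- \frac{38783}{102860490} + \frac{3}{997} + \frac{270727}{34390}\right) = -3603159 + \frac{405007592}{51430245} = - \frac{185310945136363}{51430245}$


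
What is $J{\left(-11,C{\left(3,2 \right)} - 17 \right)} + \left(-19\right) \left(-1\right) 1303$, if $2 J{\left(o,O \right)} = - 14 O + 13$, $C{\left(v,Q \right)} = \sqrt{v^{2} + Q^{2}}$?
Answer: $\frac{49765}{2} - 7 \sqrt{13} \approx 24857.0$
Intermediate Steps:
$C{\left(v,Q \right)} = \sqrt{Q^{2} + v^{2}}$
$J{\left(o,O \right)} = \frac{13}{2} - 7 O$ ($J{\left(o,O \right)} = \frac{- 14 O + 13}{2} = \frac{13 - 14 O}{2} = \frac{13}{2} - 7 O$)
$J{\left(-11,C{\left(3,2 \right)} - 17 \right)} + \left(-19\right) \left(-1\right) 1303 = \left(\frac{13}{2} - 7 \left(\sqrt{2^{2} + 3^{2}} - 17\right)\right) + \left(-19\right) \left(-1\right) 1303 = \left(\frac{13}{2} - 7 \left(\sqrt{4 + 9} - 17\right)\right) + 19 \cdot 1303 = \left(\frac{13}{2} - 7 \left(\sqrt{13} - 17\right)\right) + 24757 = \left(\frac{13}{2} - 7 \left(-17 + \sqrt{13}\right)\right) + 24757 = \left(\frac{13}{2} + \left(119 - 7 \sqrt{13}\right)\right) + 24757 = \left(\frac{251}{2} - 7 \sqrt{13}\right) + 24757 = \frac{49765}{2} - 7 \sqrt{13}$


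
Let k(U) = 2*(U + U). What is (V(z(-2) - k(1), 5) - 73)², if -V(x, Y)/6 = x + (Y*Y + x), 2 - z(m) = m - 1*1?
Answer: 55225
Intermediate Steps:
z(m) = 3 - m (z(m) = 2 - (m - 1*1) = 2 - (m - 1) = 2 - (-1 + m) = 2 + (1 - m) = 3 - m)
k(U) = 4*U (k(U) = 2*(2*U) = 4*U)
V(x, Y) = -12*x - 6*Y² (V(x, Y) = -6*(x + (Y*Y + x)) = -6*(x + (Y² + x)) = -6*(x + (x + Y²)) = -6*(Y² + 2*x) = -12*x - 6*Y²)
(V(z(-2) - k(1), 5) - 73)² = ((-12*((3 - 1*(-2)) - 4) - 6*5²) - 73)² = ((-12*((3 + 2) - 1*4) - 6*25) - 73)² = ((-12*(5 - 4) - 150) - 73)² = ((-12*1 - 150) - 73)² = ((-12 - 150) - 73)² = (-162 - 73)² = (-235)² = 55225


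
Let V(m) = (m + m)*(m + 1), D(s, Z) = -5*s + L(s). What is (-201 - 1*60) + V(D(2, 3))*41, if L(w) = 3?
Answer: 3183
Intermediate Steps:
D(s, Z) = 3 - 5*s (D(s, Z) = -5*s + 3 = 3 - 5*s)
V(m) = 2*m*(1 + m) (V(m) = (2*m)*(1 + m) = 2*m*(1 + m))
(-201 - 1*60) + V(D(2, 3))*41 = (-201 - 1*60) + (2*(3 - 5*2)*(1 + (3 - 5*2)))*41 = (-201 - 60) + (2*(3 - 10)*(1 + (3 - 10)))*41 = -261 + (2*(-7)*(1 - 7))*41 = -261 + (2*(-7)*(-6))*41 = -261 + 84*41 = -261 + 3444 = 3183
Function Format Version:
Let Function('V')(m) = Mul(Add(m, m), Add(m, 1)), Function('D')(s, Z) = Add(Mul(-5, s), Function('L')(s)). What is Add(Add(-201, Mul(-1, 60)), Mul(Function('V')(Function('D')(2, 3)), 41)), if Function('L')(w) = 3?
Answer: 3183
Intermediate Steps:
Function('D')(s, Z) = Add(3, Mul(-5, s)) (Function('D')(s, Z) = Add(Mul(-5, s), 3) = Add(3, Mul(-5, s)))
Function('V')(m) = Mul(2, m, Add(1, m)) (Function('V')(m) = Mul(Mul(2, m), Add(1, m)) = Mul(2, m, Add(1, m)))
Add(Add(-201, Mul(-1, 60)), Mul(Function('V')(Function('D')(2, 3)), 41)) = Add(Add(-201, Mul(-1, 60)), Mul(Mul(2, Add(3, Mul(-5, 2)), Add(1, Add(3, Mul(-5, 2)))), 41)) = Add(Add(-201, -60), Mul(Mul(2, Add(3, -10), Add(1, Add(3, -10))), 41)) = Add(-261, Mul(Mul(2, -7, Add(1, -7)), 41)) = Add(-261, Mul(Mul(2, -7, -6), 41)) = Add(-261, Mul(84, 41)) = Add(-261, 3444) = 3183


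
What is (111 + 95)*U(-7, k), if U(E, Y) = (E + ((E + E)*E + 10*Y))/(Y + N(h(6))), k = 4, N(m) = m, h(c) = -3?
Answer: 26986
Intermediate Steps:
U(E, Y) = (E + 2*E**2 + 10*Y)/(-3 + Y) (U(E, Y) = (E + ((E + E)*E + 10*Y))/(Y - 3) = (E + ((2*E)*E + 10*Y))/(-3 + Y) = (E + (2*E**2 + 10*Y))/(-3 + Y) = (E + 2*E**2 + 10*Y)/(-3 + Y))
(111 + 95)*U(-7, k) = (111 + 95)*((-7 + 2*(-7)**2 + 10*4)/(-3 + 4)) = 206*((-7 + 2*49 + 40)/1) = 206*(1*(-7 + 98 + 40)) = 206*(1*131) = 206*131 = 26986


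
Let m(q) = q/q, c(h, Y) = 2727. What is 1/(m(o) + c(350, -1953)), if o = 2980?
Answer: 1/2728 ≈ 0.00036657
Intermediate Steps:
m(q) = 1
1/(m(o) + c(350, -1953)) = 1/(1 + 2727) = 1/2728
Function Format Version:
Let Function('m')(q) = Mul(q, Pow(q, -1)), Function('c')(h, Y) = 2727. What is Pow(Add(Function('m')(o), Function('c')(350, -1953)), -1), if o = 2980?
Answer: Rational(1, 2728) ≈ 0.00036657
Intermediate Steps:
Function('m')(q) = 1
Pow(Add(Function('m')(o), Function('c')(350, -1953)), -1) = Pow(Add(1, 2727), -1) = Pow(2728, -1) = Rational(1, 2728)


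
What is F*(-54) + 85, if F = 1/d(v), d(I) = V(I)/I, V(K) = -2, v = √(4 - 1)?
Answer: 85 + 27*√3 ≈ 131.77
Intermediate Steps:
v = √3 ≈ 1.7320
d(I) = -2/I
F = -√3/2 (F = 1/(-2*√3/3) = -√3/2 ≈ -0.86602)
F*(-54) + 85 = -√3/2*(-54) + 85 = 27*√3 + 85 = 85 + 27*√3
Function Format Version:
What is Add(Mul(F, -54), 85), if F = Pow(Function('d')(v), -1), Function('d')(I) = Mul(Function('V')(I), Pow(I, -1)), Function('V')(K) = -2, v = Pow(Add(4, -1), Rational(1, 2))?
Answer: Add(85, Mul(27, Pow(3, Rational(1, 2)))) ≈ 131.77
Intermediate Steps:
v = Pow(3, Rational(1, 2)) ≈ 1.7320
Function('d')(I) = Mul(-2, Pow(I, -1))
F = Mul(Rational(-1, 2), Pow(3, Rational(1, 2))) (F = Pow(Mul(-2, Pow(Pow(3, Rational(1, 2)), -1)), -1) = Pow(Mul(-2, Mul(Rational(1, 3), Pow(3, Rational(1, 2)))), -1) = Pow(Mul(Rational(-2, 3), Pow(3, Rational(1, 2))), -1) = Mul(Rational(-1, 2), Pow(3, Rational(1, 2))) ≈ -0.86602)
Add(Mul(F, -54), 85) = Add(Mul(Mul(Rational(-1, 2), Pow(3, Rational(1, 2))), -54), 85) = Add(Mul(27, Pow(3, Rational(1, 2))), 85) = Add(85, Mul(27, Pow(3, Rational(1, 2))))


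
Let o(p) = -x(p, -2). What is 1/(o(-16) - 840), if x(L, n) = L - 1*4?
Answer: -1/820 ≈ -0.0012195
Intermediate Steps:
x(L, n) = -4 + L (x(L, n) = L - 4 = -4 + L)
o(p) = 4 - p (o(p) = -(-4 + p) = 4 - p)
1/(o(-16) - 840) = 1/((4 - 1*(-16)) - 840) = 1/((4 + 16) - 840) = 1/(20 - 840) = 1/(-820) = -1/820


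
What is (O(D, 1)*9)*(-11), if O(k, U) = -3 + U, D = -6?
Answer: 198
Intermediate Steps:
(O(D, 1)*9)*(-11) = ((-3 + 1)*9)*(-11) = -2*9*(-11) = -18*(-11) = 198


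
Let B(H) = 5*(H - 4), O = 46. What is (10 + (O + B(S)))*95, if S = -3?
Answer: 1995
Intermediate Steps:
B(H) = -20 + 5*H (B(H) = 5*(-4 + H) = -20 + 5*H)
(10 + (O + B(S)))*95 = (10 + (46 + (-20 + 5*(-3))))*95 = (10 + (46 + (-20 - 15)))*95 = (10 + (46 - 35))*95 = (10 + 11)*95 = 21*95 = 1995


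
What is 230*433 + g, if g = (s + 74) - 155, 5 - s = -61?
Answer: 99575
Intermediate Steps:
s = 66 (s = 5 - 1*(-61) = 5 + 61 = 66)
g = -15 (g = (66 + 74) - 155 = 140 - 155 = -15)
230*433 + g = 230*433 - 15 = 99590 - 15 = 99575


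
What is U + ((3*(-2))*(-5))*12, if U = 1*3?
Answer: 363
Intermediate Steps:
U = 3
U + ((3*(-2))*(-5))*12 = 3 + ((3*(-2))*(-5))*12 = 3 - 6*(-5)*12 = 3 + 30*12 = 3 + 360 = 363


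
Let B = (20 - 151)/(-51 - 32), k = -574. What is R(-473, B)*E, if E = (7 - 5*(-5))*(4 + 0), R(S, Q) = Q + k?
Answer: -6081408/83 ≈ -73270.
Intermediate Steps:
B = 131/83 (B = -131/(-83) = -131*(-1/83) = 131/83 ≈ 1.5783)
R(S, Q) = -574 + Q (R(S, Q) = Q - 574 = -574 + Q)
E = 128 (E = (7 + 25)*4 = 32*4 = 128)
R(-473, B)*E = (-574 + 131/83)*128 = -47511/83*128 = -6081408/83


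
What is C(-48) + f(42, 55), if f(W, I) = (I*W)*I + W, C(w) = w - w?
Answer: 127092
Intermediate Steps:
C(w) = 0
f(W, I) = W + W*I² (f(W, I) = W*I² + W = W + W*I²)
C(-48) + f(42, 55) = 0 + 42*(1 + 55²) = 0 + 42*(1 + 3025) = 0 + 42*3026 = 0 + 127092 = 127092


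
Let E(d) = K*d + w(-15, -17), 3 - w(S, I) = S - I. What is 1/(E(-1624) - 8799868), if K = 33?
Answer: -1/8853459 ≈ -1.1295e-7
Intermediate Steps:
w(S, I) = 3 + I - S (w(S, I) = 3 - (S - I) = 3 + (I - S) = 3 + I - S)
E(d) = 1 + 33*d (E(d) = 33*d + (3 - 17 - 1*(-15)) = 33*d + (3 - 17 + 15) = 33*d + 1 = 1 + 33*d)
1/(E(-1624) - 8799868) = 1/((1 + 33*(-1624)) - 8799868) = 1/((1 - 53592) - 8799868) = 1/(-53591 - 8799868) = 1/(-8853459) = -1/8853459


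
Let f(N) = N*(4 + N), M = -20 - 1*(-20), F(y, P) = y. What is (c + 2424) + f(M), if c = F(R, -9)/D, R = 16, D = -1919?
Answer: 4651640/1919 ≈ 2424.0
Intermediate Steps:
M = 0 (M = -20 + 20 = 0)
c = -16/1919 (c = 16/(-1919) = 16*(-1/1919) = -16/1919 ≈ -0.0083377)
(c + 2424) + f(M) = (-16/1919 + 2424) + 0*(4 + 0) = 4651640/1919 + 0*4 = 4651640/1919 + 0 = 4651640/1919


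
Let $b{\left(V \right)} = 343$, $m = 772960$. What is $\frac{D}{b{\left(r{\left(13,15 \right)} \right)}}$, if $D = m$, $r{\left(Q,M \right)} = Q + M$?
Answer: $\frac{772960}{343} \approx 2253.5$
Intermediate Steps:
$r{\left(Q,M \right)} = M + Q$
$D = 772960$
$\frac{D}{b{\left(r{\left(13,15 \right)} \right)}} = \frac{772960}{343}$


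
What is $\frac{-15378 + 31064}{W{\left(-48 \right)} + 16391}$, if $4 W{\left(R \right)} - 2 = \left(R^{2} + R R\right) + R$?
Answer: $\frac{31372}{35063} \approx 0.89473$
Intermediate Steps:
$W{\left(R \right)} = \frac{1}{2} + \frac{R^{2}}{2} + \frac{R}{4}$ ($W{\left(R \right)} = \frac{1}{2} + \frac{\left(R^{2} + R R\right) + R}{4} = \frac{1}{2} + \frac{\left(R^{2} + R^{2}\right) + R}{4} = \frac{1}{2} + \frac{2 R^{2} + R}{4} = \frac{1}{2} + \frac{R + 2 R^{2}}{4} = \frac{1}{2} + \left(\frac{R^{2}}{2} + \frac{R}{4}\right) = \frac{1}{2} + \frac{R^{2}}{2} + \frac{R}{4}$)
$\frac{-15378 + 31064}{W{\left(-48 \right)} + 16391} = \frac{-15378 + 31064}{\left(\frac{1}{2} + \frac{\left(-48\right)^{2}}{2} + \frac{1}{4} \left(-48\right)\right) + 16391} = \frac{15686}{\left(\frac{1}{2} + \frac{1}{2} \cdot 2304 - 12\right) + 16391} = \frac{15686}{\left(\frac{1}{2} + 1152 - 12\right) + 16391} = \frac{15686}{\frac{2281}{2} + 16391} = \frac{15686}{\frac{35063}{2}} = 15686 \cdot \frac{2}{35063} = \frac{31372}{35063}$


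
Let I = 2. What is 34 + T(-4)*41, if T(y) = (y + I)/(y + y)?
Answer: 177/4 ≈ 44.250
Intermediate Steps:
T(y) = (2 + y)/(2*y) (T(y) = (y + 2)/(y + y) = (2 + y)/((2*y)) = (2 + y)*(1/(2*y)) = (2 + y)/(2*y))
34 + T(-4)*41 = 34 + ((½)*(2 - 4)/(-4))*41 = 34 + ((½)*(-¼)*(-2))*41 = 34 + (¼)*41 = 34 + 41/4 = 177/4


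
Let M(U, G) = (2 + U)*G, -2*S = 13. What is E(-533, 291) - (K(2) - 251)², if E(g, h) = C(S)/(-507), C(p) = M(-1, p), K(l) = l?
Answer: -4836077/78 ≈ -62001.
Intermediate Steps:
S = -13/2 (S = -½*13 = -13/2 ≈ -6.5000)
M(U, G) = G*(2 + U)
C(p) = p (C(p) = p*(2 - 1) = p*1 = p)
E(g, h) = 1/78 (E(g, h) = -13/2/(-507) = -13/2*(-1/507) = 1/78)
E(-533, 291) - (K(2) - 251)² = 1/78 - (2 - 251)² = 1/78 - 1*(-249)² = 1/78 - 1*62001 = 1/78 - 62001 = -4836077/78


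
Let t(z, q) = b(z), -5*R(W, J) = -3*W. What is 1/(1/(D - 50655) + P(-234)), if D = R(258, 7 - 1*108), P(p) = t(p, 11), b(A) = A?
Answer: -252501/59085239 ≈ -0.0042735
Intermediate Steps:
R(W, J) = 3*W/5 (R(W, J) = -(-3)*W/5 = 3*W/5)
t(z, q) = z
P(p) = p
D = 774/5 (D = (⅗)*258 = 774/5 ≈ 154.80)
1/(1/(D - 50655) + P(-234)) = 1/(1/(774/5 - 50655) - 234) = 1/(1/(-252501/5) - 234) = 1/(-5/252501 - 234) = 1/(-59085239/252501) = -252501/59085239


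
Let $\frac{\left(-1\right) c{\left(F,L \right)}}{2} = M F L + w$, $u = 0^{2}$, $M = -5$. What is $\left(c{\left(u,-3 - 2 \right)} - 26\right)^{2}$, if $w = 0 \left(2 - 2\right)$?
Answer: $676$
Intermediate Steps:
$w = 0$ ($w = 0 \cdot 0 = 0$)
$u = 0$
$c{\left(F,L \right)} = 10 F L$ ($c{\left(F,L \right)} = - 2 \left(- 5 F L + 0\right) = - 2 \left(- 5 F L\right) = 10 F L$)
$\left(c{\left(u,-3 - 2 \right)} - 26\right)^{2} = \left(10 \cdot 0 \left(-3 - 2\right) - 26\right)^{2} = \left(10 \cdot 0 \left(-5\right) - 26\right)^{2} = \left(0 - 26\right)^{2} = \left(-26\right)^{2} = 676$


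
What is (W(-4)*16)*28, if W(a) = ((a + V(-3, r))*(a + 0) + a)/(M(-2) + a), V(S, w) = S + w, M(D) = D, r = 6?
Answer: 0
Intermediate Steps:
W(a) = (a + a*(3 + a))/(-2 + a) (W(a) = ((a + (-3 + 6))*(a + 0) + a)/(-2 + a) = ((a + 3)*a + a)/(-2 + a) = ((3 + a)*a + a)/(-2 + a) = (a*(3 + a) + a)/(-2 + a) = (a + a*(3 + a))/(-2 + a))
(W(-4)*16)*28 = (-4*(4 - 4)/(-2 - 4)*16)*28 = (-4*0/(-6)*16)*28 = (-4*(-⅙)*0*16)*28 = (0*16)*28 = 0*28 = 0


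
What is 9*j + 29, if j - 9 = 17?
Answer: 263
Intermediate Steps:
j = 26 (j = 9 + 17 = 26)
9*j + 29 = 9*26 + 29 = 234 + 29 = 263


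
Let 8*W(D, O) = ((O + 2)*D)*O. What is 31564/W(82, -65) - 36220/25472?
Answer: -55099309/82242720 ≈ -0.66996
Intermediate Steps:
W(D, O) = D*O*(2 + O)/8 (W(D, O) = (((O + 2)*D)*O)/8 = (((2 + O)*D)*O)/8 = ((D*(2 + O))*O)/8 = (D*O*(2 + O))/8 = D*O*(2 + O)/8)
31564/W(82, -65) - 36220/25472 = 31564/(((1/8)*82*(-65)*(2 - 65))) - 36220/25472 = 31564/(((1/8)*82*(-65)*(-63))) - 36220*1/25472 = 31564/(167895/4) - 9055/6368 = 31564*(4/167895) - 9055/6368 = 9712/12915 - 9055/6368 = -55099309/82242720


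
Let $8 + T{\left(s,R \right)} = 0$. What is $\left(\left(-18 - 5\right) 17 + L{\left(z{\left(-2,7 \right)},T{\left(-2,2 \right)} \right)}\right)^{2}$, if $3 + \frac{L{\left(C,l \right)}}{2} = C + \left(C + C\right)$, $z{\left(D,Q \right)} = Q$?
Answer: $126025$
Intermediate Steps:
$T{\left(s,R \right)} = -8$ ($T{\left(s,R \right)} = -8 + 0 = -8$)
$L{\left(C,l \right)} = -6 + 6 C$ ($L{\left(C,l \right)} = -6 + 2 \left(C + \left(C + C\right)\right) = -6 + 2 \left(C + 2 C\right) = -6 + 2 \cdot 3 C = -6 + 6 C$)
$\left(\left(-18 - 5\right) 17 + L{\left(z{\left(-2,7 \right)},T{\left(-2,2 \right)} \right)}\right)^{2} = \left(\left(-18 - 5\right) 17 + \left(-6 + 6 \cdot 7\right)\right)^{2} = \left(\left(-23\right) 17 + \left(-6 + 42\right)\right)^{2} = \left(-391 + 36\right)^{2} = \left(-355\right)^{2} = 126025$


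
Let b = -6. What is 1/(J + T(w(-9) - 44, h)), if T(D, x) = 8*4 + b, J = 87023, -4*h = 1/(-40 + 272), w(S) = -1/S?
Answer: 1/87049 ≈ 1.1488e-5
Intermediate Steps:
h = -1/928 (h = -1/(4*(-40 + 272)) = -¼/232 = -¼*1/232 = -1/928 ≈ -0.0010776)
T(D, x) = 26 (T(D, x) = 8*4 - 6 = 32 - 6 = 26)
1/(J + T(w(-9) - 44, h)) = 1/(87023 + 26) = 1/87049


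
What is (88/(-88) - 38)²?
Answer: 1521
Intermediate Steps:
(88/(-88) - 38)² = (88*(-1/88) - 38)² = (-1 - 38)² = (-39)² = 1521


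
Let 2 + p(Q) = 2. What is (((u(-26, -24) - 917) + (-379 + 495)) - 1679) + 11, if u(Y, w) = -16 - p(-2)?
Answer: -2485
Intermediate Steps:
p(Q) = 0 (p(Q) = -2 + 2 = 0)
u(Y, w) = -16 (u(Y, w) = -16 - 1*0 = -16 + 0 = -16)
(((u(-26, -24) - 917) + (-379 + 495)) - 1679) + 11 = (((-16 - 917) + (-379 + 495)) - 1679) + 11 = ((-933 + 116) - 1679) + 11 = (-817 - 1679) + 11 = -2496 + 11 = -2485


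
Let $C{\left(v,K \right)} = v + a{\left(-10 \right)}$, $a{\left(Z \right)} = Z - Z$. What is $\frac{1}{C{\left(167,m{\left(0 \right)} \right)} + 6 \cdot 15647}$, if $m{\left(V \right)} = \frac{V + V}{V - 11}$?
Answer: $\frac{1}{94049} \approx 1.0633 \cdot 10^{-5}$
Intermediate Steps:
$m{\left(V \right)} = \frac{2 V}{-11 + V}$
$a{\left(Z \right)} = 0$
$C{\left(v,K \right)} = v$ ($C{\left(v,K \right)} = v + 0 = v$)
$\frac{1}{C{\left(167,m{\left(0 \right)} \right)} + 6 \cdot 15647} = \frac{1}{167 + 6 \cdot 15647} = \frac{1}{167 + 93882} = \frac{1}{94049}$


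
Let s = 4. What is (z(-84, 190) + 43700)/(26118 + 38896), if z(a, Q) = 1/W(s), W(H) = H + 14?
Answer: 786601/1170252 ≈ 0.67216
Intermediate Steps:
W(H) = 14 + H
z(a, Q) = 1/18 (z(a, Q) = 1/(14 + 4) = 1/18)
(z(-84, 190) + 43700)/(26118 + 38896) = (1/18 + 43700)/(26118 + 38896) = (786601/18)/65014 = (786601/18)*(1/65014) = 786601/1170252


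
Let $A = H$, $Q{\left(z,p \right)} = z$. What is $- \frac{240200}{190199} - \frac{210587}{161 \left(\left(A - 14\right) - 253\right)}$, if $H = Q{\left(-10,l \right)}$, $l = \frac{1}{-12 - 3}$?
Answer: $\frac{29341237413}{8482304803} \approx 3.4591$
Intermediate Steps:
$l = - \frac{1}{15}$ ($l = \frac{1}{-15} = - \frac{1}{15} \approx -0.066667$)
$H = -10$
$A = -10$
$- \frac{240200}{190199} - \frac{210587}{161 \left(\left(A - 14\right) - 253\right)} = - \frac{240200}{190199} - \frac{210587}{161 \left(\left(-10 - 14\right) - 253\right)} = \left(-240200\right) \frac{1}{190199} - \frac{210587}{161 \left(-24 - 253\right)} = - \frac{240200}{190199} - \frac{210587}{161 \left(-277\right)} = - \frac{240200}{190199} - \frac{210587}{-44597} = - \frac{240200}{190199} - - \frac{210587}{44597} = - \frac{240200}{190199} + \frac{210587}{44597} = \frac{29341237413}{8482304803}$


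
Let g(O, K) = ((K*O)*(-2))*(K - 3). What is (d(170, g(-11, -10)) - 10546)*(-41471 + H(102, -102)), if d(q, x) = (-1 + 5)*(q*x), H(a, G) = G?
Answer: -80412741542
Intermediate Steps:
g(O, K) = -2*K*O*(-3 + K) (g(O, K) = (-2*K*O)*(-3 + K) = -2*K*O*(-3 + K))
d(q, x) = 4*q*x (d(q, x) = 4*(q*x) = 4*q*x)
(d(170, g(-11, -10)) - 10546)*(-41471 + H(102, -102)) = (4*170*(2*(-10)*(-11)*(3 - 1*(-10))) - 10546)*(-41471 - 102) = (4*170*(2*(-10)*(-11)*(3 + 10)) - 10546)*(-41573) = (4*170*(2*(-10)*(-11)*13) - 10546)*(-41573) = (4*170*2860 - 10546)*(-41573) = (1944800 - 10546)*(-41573) = 1934254*(-41573) = -80412741542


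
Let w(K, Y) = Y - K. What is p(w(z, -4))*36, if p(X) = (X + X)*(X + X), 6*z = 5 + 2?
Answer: 3844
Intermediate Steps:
z = 7/6 (z = (5 + 2)/6 = (⅙)*7 = 7/6 ≈ 1.1667)
p(X) = 4*X² (p(X) = (2*X)*(2*X) = 4*X²)
p(w(z, -4))*36 = (4*(-4 - 1*7/6)²)*36 = (4*(-4 - 7/6)²)*36 = (4*(-31/6)²)*36 = (4*(961/36))*36 = (961/9)*36 = 3844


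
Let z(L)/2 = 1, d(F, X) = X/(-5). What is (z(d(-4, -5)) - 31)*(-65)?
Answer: 1885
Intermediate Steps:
d(F, X) = -X/5 (d(F, X) = X*(-⅕) = -X/5)
z(L) = 2 (z(L) = 2*1 = 2)
(z(d(-4, -5)) - 31)*(-65) = (2 - 31)*(-65) = -29*(-65) = 1885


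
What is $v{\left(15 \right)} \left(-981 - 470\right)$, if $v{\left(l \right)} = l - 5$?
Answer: $-14510$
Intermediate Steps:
$v{\left(l \right)} = -5 + l$
$v{\left(15 \right)} \left(-981 - 470\right) = \left(-5 + 15\right) \left(-981 - 470\right) = 10 \left(-1451\right) = -14510$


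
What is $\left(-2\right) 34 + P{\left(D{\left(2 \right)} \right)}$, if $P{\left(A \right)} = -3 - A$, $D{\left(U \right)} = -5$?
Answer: $-66$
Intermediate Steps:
$\left(-2\right) 34 + P{\left(D{\left(2 \right)} \right)} = \left(-2\right) 34 - -2 = -68 + \left(-3 + 5\right) = -68 + 2 = -66$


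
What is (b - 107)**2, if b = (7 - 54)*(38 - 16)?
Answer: 1301881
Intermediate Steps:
b = -1034 (b = -47*22 = -1034)
(b - 107)**2 = (-1034 - 107)**2 = (-1141)**2 = 1301881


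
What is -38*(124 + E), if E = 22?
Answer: -5548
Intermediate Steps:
-38*(124 + E) = -38*(124 + 22) = -38*146 = -5548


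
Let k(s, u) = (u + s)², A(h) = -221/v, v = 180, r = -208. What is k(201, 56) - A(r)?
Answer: 11889041/180 ≈ 66050.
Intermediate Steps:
A(h) = -221/180
k(s, u) = (s + u)²
k(201, 56) - A(r) = (201 + 56)² - 1*(-221/180) = 257² + 221/180 = 66049 + 221/180 = 11889041/180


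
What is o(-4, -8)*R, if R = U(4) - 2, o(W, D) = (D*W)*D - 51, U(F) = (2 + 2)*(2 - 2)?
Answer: 614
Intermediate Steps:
U(F) = 0 (U(F) = 4*0 = 0)
o(W, D) = -51 + W*D² (o(W, D) = W*D² - 51 = -51 + W*D²)
R = -2 (R = 0 - 2 = -2)
o(-4, -8)*R = (-51 - 4*(-8)²)*(-2) = (-51 - 4*64)*(-2) = (-51 - 256)*(-2) = -307*(-2) = 614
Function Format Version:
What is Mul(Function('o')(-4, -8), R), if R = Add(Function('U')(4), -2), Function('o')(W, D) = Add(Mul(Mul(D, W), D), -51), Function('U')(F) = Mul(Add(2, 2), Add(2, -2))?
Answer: 614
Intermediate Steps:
Function('U')(F) = 0 (Function('U')(F) = Mul(4, 0) = 0)
Function('o')(W, D) = Add(-51, Mul(W, Pow(D, 2))) (Function('o')(W, D) = Add(Mul(W, Pow(D, 2)), -51) = Add(-51, Mul(W, Pow(D, 2))))
R = -2 (R = Add(0, -2) = -2)
Mul(Function('o')(-4, -8), R) = Mul(Add(-51, Mul(-4, Pow(-8, 2))), -2) = Mul(Add(-51, Mul(-4, 64)), -2) = Mul(Add(-51, -256), -2) = Mul(-307, -2) = 614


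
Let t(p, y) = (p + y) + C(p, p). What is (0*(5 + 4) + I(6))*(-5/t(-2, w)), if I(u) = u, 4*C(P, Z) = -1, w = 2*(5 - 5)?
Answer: 40/3 ≈ 13.333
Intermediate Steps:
w = 0 (w = 2*0 = 0)
C(P, Z) = -1/4 (C(P, Z) = (1/4)*(-1) = -1/4)
t(p, y) = -1/4 + p + y (t(p, y) = (p + y) - 1/4 = -1/4 + p + y)
(0*(5 + 4) + I(6))*(-5/t(-2, w)) = (0*(5 + 4) + 6)*(-5/(-1/4 - 2 + 0)) = (0*9 + 6)*(-5/(-9/4)) = (0 + 6)*(-5*(-4/9)) = 6*(20/9) = 40/3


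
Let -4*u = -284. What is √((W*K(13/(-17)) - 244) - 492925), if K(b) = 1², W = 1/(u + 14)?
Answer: 2*I*√890786485/85 ≈ 702.26*I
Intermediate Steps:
u = 71 (u = -¼*(-284) = 71)
W = 1/85 (W = 1/(71 + 14) = 1/85 ≈ 0.011765)
K(b) = 1
√((W*K(13/(-17)) - 244) - 492925) = √(((1/85)*1 - 244) - 492925) = √((1/85 - 244) - 492925) = √(-20739/85 - 492925) = √(-41919364/85) = 2*I*√890786485/85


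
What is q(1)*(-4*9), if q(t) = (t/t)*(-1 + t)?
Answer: 0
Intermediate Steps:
q(t) = -1 + t (q(t) = 1*(-1 + t) = -1 + t)
q(1)*(-4*9) = (-1 + 1)*(-4*9) = 0*(-36) = 0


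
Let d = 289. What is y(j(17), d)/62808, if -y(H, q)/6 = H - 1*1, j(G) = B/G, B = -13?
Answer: 15/88978 ≈ 0.00016858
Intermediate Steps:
j(G) = -13/G
y(H, q) = 6 - 6*H (y(H, q) = -6*(H - 1*1) = -6*(H - 1) = -6*(-1 + H) = 6 - 6*H)
y(j(17), d)/62808 = (6 - (-78)/17)/62808 = (6 - (-78)/17)*(1/62808) = (6 - 6*(-13/17))*(1/62808) = (6 + 78/17)*(1/62808) = (180/17)*(1/62808) = 15/88978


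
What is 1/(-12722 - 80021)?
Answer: -1/92743 ≈ -1.0782e-5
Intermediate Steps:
1/(-12722 - 80021) = 1/(-92743) = -1/92743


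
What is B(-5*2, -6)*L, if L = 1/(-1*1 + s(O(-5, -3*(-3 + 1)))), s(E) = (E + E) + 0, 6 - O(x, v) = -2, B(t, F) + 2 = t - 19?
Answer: -31/15 ≈ -2.0667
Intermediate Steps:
B(t, F) = -21 + t (B(t, F) = -2 + (t - 19) = -2 + (-19 + t) = -21 + t)
O(x, v) = 8 (O(x, v) = 6 - 1*(-2) = 6 + 2 = 8)
s(E) = 2*E (s(E) = 2*E + 0 = 2*E)
L = 1/15 (L = 1/(-1*1 + 2*8) = 1/(-1 + 16) = 1/15 ≈ 0.066667)
B(-5*2, -6)*L = (-21 - 5*2)*(1/15) = (-21 - 10)*(1/15) = -31*1/15 = -31/15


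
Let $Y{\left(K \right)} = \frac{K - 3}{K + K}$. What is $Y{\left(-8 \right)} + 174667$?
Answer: $\frac{2794683}{16} \approx 1.7467 \cdot 10^{5}$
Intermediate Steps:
$Y{\left(K \right)} = \frac{-3 + K}{2 K}$
$Y{\left(-8 \right)} + 174667 = \frac{-3 - 8}{2 \left(-8\right)} + 174667 = \frac{1}{2} \left(- \frac{1}{8}\right) \left(-11\right) + 174667 = \frac{11}{16} + 174667 = \frac{2794683}{16}$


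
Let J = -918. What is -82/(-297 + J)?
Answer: 82/1215 ≈ 0.067490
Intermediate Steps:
-82/(-297 + J) = -82/(-297 - 918) = -82/(-1215) = -1/1215*(-82) = 82/1215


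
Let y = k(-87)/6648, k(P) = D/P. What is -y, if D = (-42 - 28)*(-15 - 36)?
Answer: 595/96396 ≈ 0.0061725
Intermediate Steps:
D = 3570 (D = -70*(-51) = 3570)
k(P) = 3570/P
y = -595/96396 (y = (3570/(-87))/6648 = (3570*(-1/87))*(1/6648) = -1190/29*1/6648 = -595/96396 ≈ -0.0061725)
-y = -1*(-595/96396) = 595/96396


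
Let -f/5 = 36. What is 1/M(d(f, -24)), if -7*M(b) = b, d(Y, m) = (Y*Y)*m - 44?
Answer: 1/111092 ≈ 9.0016e-6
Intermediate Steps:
f = -180 (f = -5*36 = -180)
d(Y, m) = -44 + m*Y**2 (d(Y, m) = Y**2*m - 44 = m*Y**2 - 44 = -44 + m*Y**2)
M(b) = -b/7
1/M(d(f, -24)) = 1/(-(-44 - 24*(-180)**2)/7) = 1/(-(-44 - 24*32400)/7) = 1/(-(-44 - 777600)/7) = 1/(-1/7*(-777644)) = 1/111092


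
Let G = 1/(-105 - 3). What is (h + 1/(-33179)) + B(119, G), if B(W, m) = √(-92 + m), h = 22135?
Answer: 734417164/33179 + I*√29811/18 ≈ 22135.0 + 9.5921*I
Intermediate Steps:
G = -1/108 (G = 1/(-108) = -1/108 ≈ -0.0092593)
(h + 1/(-33179)) + B(119, G) = (22135 + 1/(-33179)) + √(-92 - 1/108) = (22135 - 1/33179) + √(-9937/108) = 734417164/33179 + I*√29811/18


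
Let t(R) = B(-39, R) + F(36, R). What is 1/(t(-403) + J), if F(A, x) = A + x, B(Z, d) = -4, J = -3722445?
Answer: -1/3722816 ≈ -2.6861e-7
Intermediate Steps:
t(R) = 32 + R (t(R) = -4 + (36 + R) = 32 + R)
1/(t(-403) + J) = 1/((32 - 403) - 3722445) = 1/(-371 - 3722445) = 1/(-3722816) = -1/3722816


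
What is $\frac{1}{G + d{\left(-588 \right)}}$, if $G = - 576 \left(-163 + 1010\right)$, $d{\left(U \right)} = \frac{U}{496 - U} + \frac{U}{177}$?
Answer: $- \frac{15989}{7800647197} \approx -2.0497 \cdot 10^{-6}$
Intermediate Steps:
$d{\left(U \right)} = \frac{U}{177} + \frac{U}{496 - U}$ ($d{\left(U \right)} = \frac{U}{496 - U} + U \frac{1}{177} = \frac{U}{496 - U} + \frac{U}{177} = \frac{U}{177} + \frac{U}{496 - U}$)
$G = -487872$ ($G = \left(-576\right) 847 = -487872$)
$\frac{1}{G + d{\left(-588 \right)}} = \frac{1}{-487872 + \frac{1}{177} \left(-588\right) \frac{1}{-496 - 588} \left(-673 - 588\right)} = \frac{1}{-487872 + \frac{1}{177} \left(-588\right) \frac{1}{-1084} \left(-1261\right)} = \frac{1}{-487872 + \frac{1}{177} \left(-588\right) \left(- \frac{1}{1084}\right) \left(-1261\right)} = \frac{1}{-487872 - \frac{61789}{15989}} = \frac{1}{- \frac{7800647197}{15989}} = - \frac{15989}{7800647197}$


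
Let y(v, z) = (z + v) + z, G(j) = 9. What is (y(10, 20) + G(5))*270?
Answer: 15930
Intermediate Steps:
y(v, z) = v + 2*z (y(v, z) = (v + z) + z = v + 2*z)
(y(10, 20) + G(5))*270 = ((10 + 2*20) + 9)*270 = ((10 + 40) + 9)*270 = (50 + 9)*270 = 59*270 = 15930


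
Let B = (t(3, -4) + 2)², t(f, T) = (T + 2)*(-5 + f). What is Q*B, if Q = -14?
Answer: -504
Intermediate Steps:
t(f, T) = (-5 + f)*(2 + T) (t(f, T) = (2 + T)*(-5 + f) = (-5 + f)*(2 + T))
B = 36 (B = ((-10 - 5*(-4) + 2*3 - 4*3) + 2)² = ((-10 + 20 + 6 - 12) + 2)² = (4 + 2)² = 6² = 36)
Q*B = -14*36 = -504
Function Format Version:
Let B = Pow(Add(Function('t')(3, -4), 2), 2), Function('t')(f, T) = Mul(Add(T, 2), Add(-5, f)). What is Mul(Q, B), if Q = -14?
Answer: -504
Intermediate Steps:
Function('t')(f, T) = Mul(Add(-5, f), Add(2, T)) (Function('t')(f, T) = Mul(Add(2, T), Add(-5, f)) = Mul(Add(-5, f), Add(2, T)))
B = 36 (B = Pow(Add(Add(-10, Mul(-5, -4), Mul(2, 3), Mul(-4, 3)), 2), 2) = Pow(Add(Add(-10, 20, 6, -12), 2), 2) = Pow(Add(4, 2), 2) = Pow(6, 2) = 36)
Mul(Q, B) = Mul(-14, 36) = -504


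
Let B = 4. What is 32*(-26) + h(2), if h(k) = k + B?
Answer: -826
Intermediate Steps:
h(k) = 4 + k (h(k) = k + 4 = 4 + k)
32*(-26) + h(2) = 32*(-26) + (4 + 2) = -832 + 6 = -826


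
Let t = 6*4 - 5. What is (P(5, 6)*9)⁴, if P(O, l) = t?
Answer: 855036081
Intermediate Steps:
t = 19 (t = 24 - 5 = 19)
P(O, l) = 19
(P(5, 6)*9)⁴ = (19*9)⁴ = 171⁴ = 855036081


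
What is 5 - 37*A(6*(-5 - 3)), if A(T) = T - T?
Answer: 5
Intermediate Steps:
A(T) = 0
5 - 37*A(6*(-5 - 3)) = 5 - 37*0 = 5 + 0 = 5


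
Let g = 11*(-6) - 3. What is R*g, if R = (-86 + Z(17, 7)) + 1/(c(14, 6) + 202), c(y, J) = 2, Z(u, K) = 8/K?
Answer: 2786887/476 ≈ 5854.8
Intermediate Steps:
g = -69 (g = -66 - 3 = -69)
R = -121169/1428 (R = (-86 + 8/7) + 1/(2 + 202) = (-86 + 8*(⅐)) + 1/204 = (-86 + 8/7) + 1/204 = -594/7 + 1/204 = -121169/1428 ≈ -84.852)
R*g = -121169/1428*(-69) = 2786887/476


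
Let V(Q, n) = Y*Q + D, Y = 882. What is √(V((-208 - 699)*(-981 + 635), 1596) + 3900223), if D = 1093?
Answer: 4*√17543270 ≈ 16754.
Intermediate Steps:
V(Q, n) = 1093 + 882*Q (V(Q, n) = 882*Q + 1093 = 1093 + 882*Q)
√(V((-208 - 699)*(-981 + 635), 1596) + 3900223) = √((1093 + 882*((-208 - 699)*(-981 + 635))) + 3900223) = √((1093 + 882*(-907*(-346))) + 3900223) = √((1093 + 882*313822) + 3900223) = √((1093 + 276791004) + 3900223) = √(276792097 + 3900223) = √280692320 = 4*√17543270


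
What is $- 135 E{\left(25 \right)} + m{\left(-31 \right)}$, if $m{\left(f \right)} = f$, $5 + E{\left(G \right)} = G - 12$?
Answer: $-1111$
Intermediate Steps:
$E{\left(G \right)} = -17 + G$ ($E{\left(G \right)} = -5 + \left(G - 12\right) = -5 + \left(-12 + G\right) = -17 + G$)
$- 135 E{\left(25 \right)} + m{\left(-31 \right)} = - 135 \left(-17 + 25\right) - 31 = \left(-135\right) 8 - 31 = -1080 - 31 = -1111$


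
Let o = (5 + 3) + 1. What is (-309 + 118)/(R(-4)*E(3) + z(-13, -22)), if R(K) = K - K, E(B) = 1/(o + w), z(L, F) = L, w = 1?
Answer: 191/13 ≈ 14.692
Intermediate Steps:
o = 9 (o = 8 + 1 = 9)
E(B) = ⅒ (E(B) = 1/(9 + 1) = 1/10 = ⅒)
R(K) = 0
(-309 + 118)/(R(-4)*E(3) + z(-13, -22)) = (-309 + 118)/(0*(⅒) - 13) = -191/(0 - 13) = -191/(-13) = -191*(-1/13) = 191/13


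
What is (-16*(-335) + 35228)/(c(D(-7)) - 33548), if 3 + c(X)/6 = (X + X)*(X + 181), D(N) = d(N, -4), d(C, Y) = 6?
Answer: -20294/10051 ≈ -2.0191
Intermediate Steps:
D(N) = 6
c(X) = -18 + 12*X*(181 + X) (c(X) = -18 + 6*((X + X)*(X + 181)) = -18 + 6*((2*X)*(181 + X)) = -18 + 6*(2*X*(181 + X)) = -18 + 12*X*(181 + X))
(-16*(-335) + 35228)/(c(D(-7)) - 33548) = (-16*(-335) + 35228)/((-18 + 12*6² + 2172*6) - 33548) = (5360 + 35228)/((-18 + 12*36 + 13032) - 33548) = 40588/((-18 + 432 + 13032) - 33548) = 40588/(13446 - 33548) = 40588/(-20102) = 40588*(-1/20102) = -20294/10051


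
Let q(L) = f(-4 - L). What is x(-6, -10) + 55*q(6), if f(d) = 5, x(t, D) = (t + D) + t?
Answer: 253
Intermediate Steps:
x(t, D) = D + 2*t (x(t, D) = (D + t) + t = D + 2*t)
q(L) = 5
x(-6, -10) + 55*q(6) = (-10 + 2*(-6)) + 55*5 = (-10 - 12) + 275 = -22 + 275 = 253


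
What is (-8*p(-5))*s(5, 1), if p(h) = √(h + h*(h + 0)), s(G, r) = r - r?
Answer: 0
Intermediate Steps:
s(G, r) = 0
p(h) = √(h + h²) (p(h) = √(h + h*h) = √(h + h²))
(-8*p(-5))*s(5, 1) = -8*2*√5*0 = -16*√5*0 = 0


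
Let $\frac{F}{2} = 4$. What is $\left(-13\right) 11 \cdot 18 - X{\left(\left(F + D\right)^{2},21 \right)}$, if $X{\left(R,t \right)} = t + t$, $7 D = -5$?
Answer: $-2616$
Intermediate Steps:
$F = 8$ ($F = 2 \cdot 4 = 8$)
$D = - \frac{5}{7}$ ($D = \frac{1}{7} \left(-5\right) = - \frac{5}{7} \approx -0.71429$)
$X{\left(R,t \right)} = 2 t$
$\left(-13\right) 11 \cdot 18 - X{\left(\left(F + D\right)^{2},21 \right)} = \left(-13\right) 11 \cdot 18 - 2 \cdot 21 = \left(-143\right) 18 - 42 = -2574 - 42 = -2616$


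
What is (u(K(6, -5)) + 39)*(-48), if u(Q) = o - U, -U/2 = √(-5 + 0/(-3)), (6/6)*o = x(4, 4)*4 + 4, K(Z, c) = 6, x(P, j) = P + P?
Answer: -3600 - 96*I*√5 ≈ -3600.0 - 214.66*I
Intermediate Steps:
x(P, j) = 2*P
o = 36 (o = (2*4)*4 + 4 = 8*4 + 4 = 32 + 4 = 36)
U = -2*I*√5 (U = -2*√(-5 + 0/(-3)) = -2*√(-5 + 0*(-⅓)) = -2*√(-5 + 0) = -2*I*√5 ≈ -4.4721*I)
u(Q) = 36 + 2*I*√5 (u(Q) = 36 - (-2)*I*√5 = 36 + 2*I*√5)
(u(K(6, -5)) + 39)*(-48) = ((36 + 2*I*√5) + 39)*(-48) = (75 + 2*I*√5)*(-48) = -3600 - 96*I*√5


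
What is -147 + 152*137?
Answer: 20677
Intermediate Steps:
-147 + 152*137 = -147 + 20824 = 20677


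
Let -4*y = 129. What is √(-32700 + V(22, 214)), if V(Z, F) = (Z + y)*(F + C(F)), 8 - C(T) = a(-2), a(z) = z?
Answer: 2*I*√8749 ≈ 187.07*I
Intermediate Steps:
C(T) = 10 (C(T) = 8 - 1*(-2) = 8 + 2 = 10)
y = -129/4 (y = -¼*129 = -129/4 ≈ -32.250)
V(Z, F) = (10 + F)*(-129/4 + Z) (V(Z, F) = (Z - 129/4)*(F + 10) = (-129/4 + Z)*(10 + F) = (10 + F)*(-129/4 + Z))
√(-32700 + V(22, 214)) = √(-32700 + (-645/2 + 10*22 - 129/4*214 + 214*22)) = √(-32700 + (-645/2 + 220 - 13803/2 + 4708)) = √(-32700 - 2296) = √(-34996) = 2*I*√8749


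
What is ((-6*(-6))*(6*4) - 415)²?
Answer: 201601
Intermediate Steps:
((-6*(-6))*(6*4) - 415)² = (36*24 - 415)² = (864 - 415)² = 449² = 201601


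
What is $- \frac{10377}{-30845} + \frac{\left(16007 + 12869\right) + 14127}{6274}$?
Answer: $\frac{1391532833}{193521530} \approx 7.1906$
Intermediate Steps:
$- \frac{10377}{-30845} + \frac{\left(16007 + 12869\right) + 14127}{6274} = \left(-10377\right) \left(- \frac{1}{30845}\right) + \left(28876 + 14127\right) \frac{1}{6274} = \frac{10377}{30845} + 43003 \cdot \frac{1}{6274} = \frac{10377}{30845} + \frac{43003}{6274} = \frac{1391532833}{193521530}$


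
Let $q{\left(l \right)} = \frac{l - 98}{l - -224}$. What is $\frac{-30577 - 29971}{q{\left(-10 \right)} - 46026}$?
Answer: $\frac{1619659}{1231209} \approx 1.3155$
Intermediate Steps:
$q{\left(l \right)} = \frac{-98 + l}{224 + l}$ ($q{\left(l \right)} = \frac{-98 + l}{l + 224} = \frac{-98 + l}{224 + l}$)
$\frac{-30577 - 29971}{q{\left(-10 \right)} - 46026} = \frac{-30577 - 29971}{\frac{-98 - 10}{224 - 10} - 46026} = - \frac{60548}{\frac{1}{214} \left(-108\right) - 46026} = - \frac{60548}{- \frac{54}{107} - 46026} = - \frac{60548}{- \frac{4924836}{107}} = \left(-60548\right) \left(- \frac{107}{4924836}\right) = \frac{1619659}{1231209}$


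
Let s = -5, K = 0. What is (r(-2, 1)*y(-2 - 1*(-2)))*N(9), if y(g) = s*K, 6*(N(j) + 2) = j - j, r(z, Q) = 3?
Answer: 0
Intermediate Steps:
N(j) = -2 (N(j) = -2 + (j - j)/6 = -2 + (1/6)*0 = -2 + 0 = -2)
y(g) = 0 (y(g) = -5*0 = 0)
(r(-2, 1)*y(-2 - 1*(-2)))*N(9) = (3*0)*(-2) = 0*(-2) = 0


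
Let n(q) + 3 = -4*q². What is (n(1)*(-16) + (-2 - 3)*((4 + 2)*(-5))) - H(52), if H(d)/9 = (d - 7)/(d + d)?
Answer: 26843/104 ≈ 258.11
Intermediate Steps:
H(d) = 9*(-7 + d)/(2*d) (H(d) = 9*((d - 7)/(d + d)) = 9*((-7 + d)/((2*d))) = 9*((-7 + d)*(1/(2*d))) = 9*((-7 + d)/(2*d)) = 9*(-7 + d)/(2*d))
n(q) = -3 - 4*q²
(n(1)*(-16) + (-2 - 3)*((4 + 2)*(-5))) - H(52) = ((-3 - 4*1²)*(-16) + (-2 - 3)*((4 + 2)*(-5))) - 9*(-7 + 52)/(2*52) = ((-3 - 4*1)*(-16) - 30*(-5)) - 9*45/(2*52) = ((-3 - 4)*(-16) - 5*(-30)) - 1*405/104 = (-7*(-16) + 150) - 405/104 = (112 + 150) - 405/104 = 262 - 405/104 = 26843/104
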